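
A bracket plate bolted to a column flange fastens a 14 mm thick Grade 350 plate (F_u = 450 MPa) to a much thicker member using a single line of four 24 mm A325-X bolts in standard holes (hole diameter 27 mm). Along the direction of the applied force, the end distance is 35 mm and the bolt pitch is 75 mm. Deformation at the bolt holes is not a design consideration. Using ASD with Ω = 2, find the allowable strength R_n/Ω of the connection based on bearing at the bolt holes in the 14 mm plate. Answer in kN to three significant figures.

Per bolt r_n = 1.5 l_c t F_u ≤ 3.0 d t F_u; upper limit = 3.0 × 24 × 14 × 450 / 1000 = 453.6 kN.
Edge bolt: l_c = 35 − 27/2 = 21.5 mm → 1.5 × 21.5 × 14 × 450 / 1000 = 203.2 → r_n = 203.2 kN.
Interior bolts: l_c = 75 − 27 = 48 mm → 1.5 × 48 × 14 × 450 / 1000 = 453.6 → r_n = 453.6 kN.
R_n = 1 × 203.2 + 3 × 453.6 = 1564 kN.
Allowable strength R_n/Ω = 1564 / 2 = 782 kN.

782 kN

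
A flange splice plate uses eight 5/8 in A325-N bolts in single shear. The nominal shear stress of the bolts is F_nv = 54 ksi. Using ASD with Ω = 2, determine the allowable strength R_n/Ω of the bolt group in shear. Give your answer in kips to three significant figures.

A_b = π × 0.625² / 4 = 0.3068 in².
R_n = F_nv · A_b · n · n_s = 54 × 0.3068 × 8 × 1 = 132.5 kips.
Allowable strength R_n/Ω = 132.5 / 2 = 66.3 kips.

66.3 kips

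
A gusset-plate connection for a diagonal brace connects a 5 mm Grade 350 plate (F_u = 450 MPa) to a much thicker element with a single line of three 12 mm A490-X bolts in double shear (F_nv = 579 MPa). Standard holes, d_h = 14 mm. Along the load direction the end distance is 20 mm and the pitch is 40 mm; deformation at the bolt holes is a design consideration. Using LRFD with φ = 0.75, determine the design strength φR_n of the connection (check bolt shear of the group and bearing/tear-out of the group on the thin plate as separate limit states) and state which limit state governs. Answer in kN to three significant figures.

124 kN (bearing governs)

Bolt shear: A_b = π·12²/4 = 113.1 mm²; R_n = 579 × 113.1 × 3 × 2 / 1000 = 392.9 kN → 0.75 × 392.9 = 295 kN.
Bearing (1.2 l_c t F_u ≤ 2.4 d t F_u): upper limit = 2.4·12·5·450 / 1000 = 64.8 kN.
  Edge l_c = 20 − 14/2 = 13 → r_n = 35.1 kN; interior l_c = 40 − 14 = 26 → r_n = 64.8 kN.
  R_n,bearing = 1·35.1 + 2·64.8 = 164.7 kN → 0.75 × 164.7 = 124 kN.
Bearing governs: 124 kN.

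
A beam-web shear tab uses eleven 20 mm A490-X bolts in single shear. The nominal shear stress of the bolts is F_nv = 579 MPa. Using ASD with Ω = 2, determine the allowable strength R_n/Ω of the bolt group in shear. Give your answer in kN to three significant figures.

1000 kN

A_b = π × 20² / 4 = 314.2 mm².
R_n = F_nv · A_b · n · n_s = 579 × 314.2 × 11 × 1 / 1000 = 2001 kN.
Allowable strength R_n/Ω = 2001 / 2 = 1000 kN.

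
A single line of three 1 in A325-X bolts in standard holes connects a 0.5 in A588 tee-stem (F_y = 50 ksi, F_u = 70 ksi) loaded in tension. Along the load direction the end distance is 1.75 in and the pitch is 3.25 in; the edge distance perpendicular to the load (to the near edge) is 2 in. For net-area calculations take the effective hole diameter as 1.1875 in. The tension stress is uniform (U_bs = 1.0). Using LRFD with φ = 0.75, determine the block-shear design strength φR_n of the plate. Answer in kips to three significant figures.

120 kips

Shear plane L_v = 1.75 + 2·3.25 = 8.25 in; A_gv = 8.25 × 0.5 = 4.125 in².
A_nv = (8.25 − 2.5·1.1875) × 0.5 = 2.641 in².
A_nt = (2 − 0.5·1.1875) × 0.5 = 0.7031 in².
0.6 F_u A_nv = 110.9 kips; 0.6 F_y A_gv = 123.8 kips → shear rupture governs the shear term.
R_n = 110.9 + 1.0 × 70 × 0.7031 = 160.1 kips.
Design strength φR_n = 0.75 × 160.1 = 120 kips.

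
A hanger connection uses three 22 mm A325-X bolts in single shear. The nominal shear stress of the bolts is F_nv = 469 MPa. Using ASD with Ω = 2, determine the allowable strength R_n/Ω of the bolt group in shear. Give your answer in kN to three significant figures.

267 kN

A_b = π × 22² / 4 = 380.1 mm².
R_n = F_nv · A_b · n · n_s = 469 × 380.1 × 3 × 1 / 1000 = 534.8 kN.
Allowable strength R_n/Ω = 534.8 / 2 = 267 kN.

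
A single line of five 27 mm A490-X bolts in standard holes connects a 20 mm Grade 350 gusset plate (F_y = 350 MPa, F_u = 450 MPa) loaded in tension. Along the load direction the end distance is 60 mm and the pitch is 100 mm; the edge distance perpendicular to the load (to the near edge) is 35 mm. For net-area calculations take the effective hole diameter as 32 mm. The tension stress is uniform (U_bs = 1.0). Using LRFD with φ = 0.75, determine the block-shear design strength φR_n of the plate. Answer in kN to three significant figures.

1410 kN

Shear plane L_v = 60 + 4·100 = 460 mm; A_gv = 460 × 20 = 9200 mm².
A_nv = (460 − 4.5·32) × 20 = 6320 mm².
A_nt = (35 − 0.5·32) × 20 = 380 mm².
0.6 F_u A_nv = 1706 kN; 0.6 F_y A_gv = 1932 kN → shear rupture governs the shear term.
R_n = 1706 + 1.0 × 450 × 380 / 1000 = 1877 kN.
Design strength φR_n = 0.75 × 1877 = 1410 kN.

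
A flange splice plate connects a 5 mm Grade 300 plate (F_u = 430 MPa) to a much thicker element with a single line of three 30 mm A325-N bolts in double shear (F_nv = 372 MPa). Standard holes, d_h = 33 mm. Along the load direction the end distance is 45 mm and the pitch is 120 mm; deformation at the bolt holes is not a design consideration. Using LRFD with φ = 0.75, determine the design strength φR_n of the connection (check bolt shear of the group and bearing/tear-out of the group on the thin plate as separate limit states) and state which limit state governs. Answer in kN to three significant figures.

Bolt shear: A_b = π·30²/4 = 706.9 mm²; R_n = 372 × 706.9 × 3 × 2 / 1000 = 1578 kN → 0.75 × 1578 = 1180 kN.
Bearing (1.5 l_c t F_u ≤ 3.0 d t F_u): upper limit = 3.0·30·5·430 / 1000 = 193.5 kN.
  Edge l_c = 45 − 33/2 = 28.5 → r_n = 91.91 kN; interior l_c = 120 − 33 = 87 → r_n = 193.5 kN.
  R_n,bearing = 1·91.91 + 2·193.5 = 478.9 kN → 0.75 × 478.9 = 359 kN.
Bearing governs: 359 kN.

359 kN (bearing governs)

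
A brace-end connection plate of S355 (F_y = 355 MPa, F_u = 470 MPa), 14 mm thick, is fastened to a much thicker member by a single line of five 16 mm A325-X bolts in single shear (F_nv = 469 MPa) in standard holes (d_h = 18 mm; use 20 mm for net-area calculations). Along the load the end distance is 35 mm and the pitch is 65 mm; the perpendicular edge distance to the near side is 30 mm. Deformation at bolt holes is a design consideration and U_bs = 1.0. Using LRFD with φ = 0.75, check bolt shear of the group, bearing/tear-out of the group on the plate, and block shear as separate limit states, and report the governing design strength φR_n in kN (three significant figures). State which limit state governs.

354 kN (bolt shear governs)

Bolt shear: A_b = π·16²/4 = 201.1 mm²; R_n = 469 × 201.1 × 5 × 1 / 1000 = 471.5 kN → 0.75 × 471.5 = 354 kN.
Bearing: edge l_c = 26, r_n = 205.3 kN; interior l_c = 47, r_n = 252.7 kN; R_n = 205.3 + 4·252.7 = 1216 kN → 912 kN.
Block shear: A_gv = 4130, A_nv = 2870, A_nt = 280 mm²; R_n = min(0.6F_uA_nv, 0.6F_yA_gv) + U_bs·F_u·A_nt = 940.9 kN → 706 kN.
Bolt shear governs: 354 kN.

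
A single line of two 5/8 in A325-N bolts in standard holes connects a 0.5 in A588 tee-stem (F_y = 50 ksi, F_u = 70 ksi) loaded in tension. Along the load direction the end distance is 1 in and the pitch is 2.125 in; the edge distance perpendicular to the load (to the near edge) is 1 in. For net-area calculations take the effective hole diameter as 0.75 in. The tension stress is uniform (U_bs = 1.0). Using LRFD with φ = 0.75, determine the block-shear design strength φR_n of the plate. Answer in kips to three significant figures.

47.9 kips

Shear plane L_v = 1 + 1·2.125 = 3.125 in; A_gv = 3.125 × 0.5 = 1.562 in².
A_nv = (3.125 − 1.5·0.75) × 0.5 = 1 in².
A_nt = (1 − 0.5·0.75) × 0.5 = 0.3125 in².
0.6 F_u A_nv = 42 kips; 0.6 F_y A_gv = 46.88 kips → shear rupture governs the shear term.
R_n = 42 + 1.0 × 70 × 0.3125 = 63.88 kips.
Design strength φR_n = 0.75 × 63.88 = 47.9 kips.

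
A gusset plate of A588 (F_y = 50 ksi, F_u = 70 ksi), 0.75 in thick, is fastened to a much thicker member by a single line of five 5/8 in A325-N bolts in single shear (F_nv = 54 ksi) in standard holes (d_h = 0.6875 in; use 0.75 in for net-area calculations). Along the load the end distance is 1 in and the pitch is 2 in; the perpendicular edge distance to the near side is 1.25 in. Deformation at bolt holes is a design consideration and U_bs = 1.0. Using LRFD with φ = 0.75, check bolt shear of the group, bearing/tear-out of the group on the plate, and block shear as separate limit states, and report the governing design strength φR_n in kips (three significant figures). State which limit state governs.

Bolt shear: A_b = π·0.625²/4 = 0.3068 in²; R_n = 54 × 0.3068 × 5 × 1 = 82.83 kips → 0.75 × 82.83 = 62.1 kips.
Bearing: edge l_c = 0.6562, r_n = 41.34 kips; interior l_c = 1.312, r_n = 78.75 kips; R_n = 41.34 + 4·78.75 = 356.3 kips → 267 kips.
Block shear: A_gv = 6.75, A_nv = 4.219, A_nt = 0.6562 in²; R_n = min(0.6F_uA_nv, 0.6F_yA_gv) + U_bs·F_u·A_nt = 223.1 kips → 167 kips.
Bolt shear governs: 62.1 kips.

62.1 kips (bolt shear governs)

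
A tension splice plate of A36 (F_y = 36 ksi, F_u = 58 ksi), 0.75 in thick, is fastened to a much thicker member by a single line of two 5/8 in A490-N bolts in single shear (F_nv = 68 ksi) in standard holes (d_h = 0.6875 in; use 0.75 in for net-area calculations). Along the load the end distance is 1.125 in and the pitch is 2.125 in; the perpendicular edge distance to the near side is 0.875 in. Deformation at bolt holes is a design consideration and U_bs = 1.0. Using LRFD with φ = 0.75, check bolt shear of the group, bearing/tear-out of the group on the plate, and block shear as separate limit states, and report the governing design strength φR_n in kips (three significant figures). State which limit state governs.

31.3 kips (bolt shear governs)

Bolt shear: A_b = π·0.625²/4 = 0.3068 in²; R_n = 68 × 0.3068 × 2 × 1 = 41.72 kips → 0.75 × 41.72 = 31.3 kips.
Bearing: edge l_c = 0.7812, r_n = 40.78 kips; interior l_c = 1.438, r_n = 65.25 kips; R_n = 40.78 + 1·65.25 = 106 kips → 79.5 kips.
Block shear: A_gv = 2.438, A_nv = 1.594, A_nt = 0.375 in²; R_n = min(0.6F_uA_nv, 0.6F_yA_gv) + U_bs·F_u·A_nt = 74.4 kips → 55.8 kips.
Bolt shear governs: 31.3 kips.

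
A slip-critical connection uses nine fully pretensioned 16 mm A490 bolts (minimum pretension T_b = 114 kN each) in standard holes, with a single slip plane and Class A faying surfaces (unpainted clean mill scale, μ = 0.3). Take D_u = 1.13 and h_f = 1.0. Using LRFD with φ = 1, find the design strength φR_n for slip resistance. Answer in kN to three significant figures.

R_n = μ · D_u · h_f · T_b · n_s · n_b = 0.3 × 1.13 × 1.0 × 114 × 1 × 9 = 347.8 kN.
Design strength φR_n = 1 × 347.8 = 348 kN.

348 kN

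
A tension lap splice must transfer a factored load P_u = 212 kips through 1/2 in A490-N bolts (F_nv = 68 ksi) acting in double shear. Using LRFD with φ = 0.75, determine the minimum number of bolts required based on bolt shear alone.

A_b = π·0.5²/4 = 0.1963 in².
Per-bolt design strength φR_n = 0.75 × 68 × 0.1963 × 2 = 20.03 kips.
n ≥ 212 / 20.03 = 10.59 → use 11 bolts.

11 bolts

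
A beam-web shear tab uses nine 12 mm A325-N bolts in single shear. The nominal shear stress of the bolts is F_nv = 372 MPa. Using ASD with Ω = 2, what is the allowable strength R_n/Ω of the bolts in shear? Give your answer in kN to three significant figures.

189 kN

A_b = π × 12² / 4 = 113.1 mm².
R_n = F_nv · A_b · n · n_s = 372 × 113.1 × 9 × 1 / 1000 = 378.6 kN.
Allowable strength R_n/Ω = 378.6 / 2 = 189 kN.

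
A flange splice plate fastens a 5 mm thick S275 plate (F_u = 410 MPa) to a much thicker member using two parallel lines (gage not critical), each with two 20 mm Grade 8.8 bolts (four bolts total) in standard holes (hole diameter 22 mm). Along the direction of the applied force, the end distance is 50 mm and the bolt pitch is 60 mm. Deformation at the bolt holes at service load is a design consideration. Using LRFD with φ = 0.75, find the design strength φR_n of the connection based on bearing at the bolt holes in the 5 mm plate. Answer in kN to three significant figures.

Per bolt r_n = 1.2 l_c t F_u ≤ 2.4 d t F_u; upper limit = 2.4 × 20 × 5 × 410 / 1000 = 98.4 kN.
Edge bolt: l_c = 50 − 22/2 = 39 mm → 1.2 × 39 × 5 × 410 / 1000 = 95.94 → r_n = 95.94 kN.
Interior bolts: l_c = 60 − 22 = 38 mm → 1.2 × 38 × 5 × 410 / 1000 = 93.48 → r_n = 93.48 kN.
R_n = 2 × 95.94 + 2 × 93.48 = 378.8 kN.
Design strength φR_n = 0.75 × 378.8 = 284 kN.

284 kN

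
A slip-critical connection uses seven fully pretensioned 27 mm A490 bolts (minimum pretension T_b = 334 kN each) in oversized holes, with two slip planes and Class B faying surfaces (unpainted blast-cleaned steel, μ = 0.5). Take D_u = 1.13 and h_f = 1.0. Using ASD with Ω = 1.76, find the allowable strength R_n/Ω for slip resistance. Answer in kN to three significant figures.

R_n = μ · D_u · h_f · T_b · n_s · n_b = 0.5 × 1.13 × 1.0 × 334 × 2 × 7 = 2642 kN.
Allowable strength R_n/Ω = 2642 / 1.76 = 1500 kN.

1500 kN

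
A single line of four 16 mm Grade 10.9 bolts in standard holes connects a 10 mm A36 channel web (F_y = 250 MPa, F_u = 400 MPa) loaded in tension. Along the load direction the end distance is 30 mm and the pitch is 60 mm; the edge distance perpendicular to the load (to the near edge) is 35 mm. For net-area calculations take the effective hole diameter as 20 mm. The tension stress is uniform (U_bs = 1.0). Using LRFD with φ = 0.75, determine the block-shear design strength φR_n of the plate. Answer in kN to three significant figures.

311 kN

Shear plane L_v = 30 + 3·60 = 210 mm; A_gv = 210 × 10 = 2100 mm².
A_nv = (210 − 3.5·20) × 10 = 1400 mm².
A_nt = (35 − 0.5·20) × 10 = 250 mm².
0.6 F_u A_nv = 336 kN; 0.6 F_y A_gv = 315 kN → shear yielding governs the shear term.
R_n = 315 + 1.0 × 400 × 250 / 1000 = 415 kN.
Design strength φR_n = 0.75 × 415 = 311 kN.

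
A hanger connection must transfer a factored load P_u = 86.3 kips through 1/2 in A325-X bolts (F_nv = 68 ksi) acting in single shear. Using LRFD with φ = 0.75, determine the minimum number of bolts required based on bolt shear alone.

A_b = π·0.5²/4 = 0.1963 in².
Per-bolt design strength φR_n = 0.75 × 68 × 0.1963 × 1 = 10.01 kips.
n ≥ 86.3 / 10.01 = 8.618 → use 9 bolts.

9 bolts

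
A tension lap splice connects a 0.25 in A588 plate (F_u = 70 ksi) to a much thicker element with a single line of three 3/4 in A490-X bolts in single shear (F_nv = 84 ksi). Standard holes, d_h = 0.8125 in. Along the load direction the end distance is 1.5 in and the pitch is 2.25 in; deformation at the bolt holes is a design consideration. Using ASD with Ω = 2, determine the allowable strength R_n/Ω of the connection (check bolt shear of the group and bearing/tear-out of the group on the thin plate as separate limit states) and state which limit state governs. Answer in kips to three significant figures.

41.7 kips (bearing governs)

Bolt shear: A_b = π·0.75²/4 = 0.4418 in²; R_n = 84 × 0.4418 × 3 × 1 = 111.3 kips → 111.3 / 2 = 55.7 kips.
Bearing (1.2 l_c t F_u ≤ 2.4 d t F_u): upper limit = 2.4·0.75·0.25·70 = 31.5 kips.
  Edge l_c = 1.5 − 0.8125/2 = 1.094 → r_n = 22.97 kips; interior l_c = 2.25 − 0.8125 = 1.438 → r_n = 30.19 kips.
  R_n,bearing = 1·22.97 + 2·30.19 = 83.34 kips → 83.34 / 2 = 41.7 kips.
Bearing governs: 41.7 kips.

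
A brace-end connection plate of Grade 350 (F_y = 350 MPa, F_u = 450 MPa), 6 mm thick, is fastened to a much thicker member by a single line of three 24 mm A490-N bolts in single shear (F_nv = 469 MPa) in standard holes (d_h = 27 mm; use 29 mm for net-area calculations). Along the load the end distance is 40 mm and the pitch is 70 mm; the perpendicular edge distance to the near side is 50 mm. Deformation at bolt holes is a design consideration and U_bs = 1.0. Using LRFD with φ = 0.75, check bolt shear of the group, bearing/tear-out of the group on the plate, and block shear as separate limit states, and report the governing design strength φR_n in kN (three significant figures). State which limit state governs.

Bolt shear: A_b = π·24²/4 = 452.4 mm²; R_n = 469 × 452.4 × 3 × 1 / 1000 = 636.5 kN → 0.75 × 636.5 = 477 kN.
Bearing: edge l_c = 26.5, r_n = 85.86 kN; interior l_c = 43, r_n = 139.3 kN; R_n = 85.86 + 2·139.3 = 364.5 kN → 273 kN.
Block shear: A_gv = 1080, A_nv = 645, A_nt = 213 mm²; R_n = min(0.6F_uA_nv, 0.6F_yA_gv) + U_bs·F_u·A_nt = 270 kN → 202 kN.
Block shear governs: 202 kN.

202 kN (block shear governs)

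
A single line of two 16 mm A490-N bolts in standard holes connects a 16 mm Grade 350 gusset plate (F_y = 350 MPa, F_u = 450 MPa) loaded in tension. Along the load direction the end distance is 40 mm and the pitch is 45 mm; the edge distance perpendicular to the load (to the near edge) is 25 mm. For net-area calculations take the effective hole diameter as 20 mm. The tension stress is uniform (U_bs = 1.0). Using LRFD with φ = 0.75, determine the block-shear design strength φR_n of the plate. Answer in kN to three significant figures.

259 kN

Shear plane L_v = 40 + 1·45 = 85 mm; A_gv = 85 × 16 = 1360 mm².
A_nv = (85 − 1.5·20) × 16 = 880 mm².
A_nt = (25 − 0.5·20) × 16 = 240 mm².
0.6 F_u A_nv = 237.6 kN; 0.6 F_y A_gv = 285.6 kN → shear rupture governs the shear term.
R_n = 237.6 + 1.0 × 450 × 240 / 1000 = 345.6 kN.
Design strength φR_n = 0.75 × 345.6 = 259 kN.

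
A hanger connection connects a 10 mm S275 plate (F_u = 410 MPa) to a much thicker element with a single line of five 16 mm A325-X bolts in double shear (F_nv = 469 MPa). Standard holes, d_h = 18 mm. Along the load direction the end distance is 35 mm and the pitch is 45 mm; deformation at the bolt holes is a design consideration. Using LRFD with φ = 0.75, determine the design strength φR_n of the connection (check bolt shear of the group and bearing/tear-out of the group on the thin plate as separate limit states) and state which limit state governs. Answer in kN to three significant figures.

Bolt shear: A_b = π·16²/4 = 201.1 mm²; R_n = 469 × 201.1 × 5 × 2 / 1000 = 943 kN → 0.75 × 943 = 707 kN.
Bearing (1.2 l_c t F_u ≤ 2.4 d t F_u): upper limit = 2.4·16·10·410 / 1000 = 157.4 kN.
  Edge l_c = 35 − 18/2 = 26 → r_n = 127.9 kN; interior l_c = 45 − 18 = 27 → r_n = 132.8 kN.
  R_n,bearing = 1·127.9 + 4·132.8 = 659.3 kN → 0.75 × 659.3 = 494 kN.
Bearing governs: 494 kN.

494 kN (bearing governs)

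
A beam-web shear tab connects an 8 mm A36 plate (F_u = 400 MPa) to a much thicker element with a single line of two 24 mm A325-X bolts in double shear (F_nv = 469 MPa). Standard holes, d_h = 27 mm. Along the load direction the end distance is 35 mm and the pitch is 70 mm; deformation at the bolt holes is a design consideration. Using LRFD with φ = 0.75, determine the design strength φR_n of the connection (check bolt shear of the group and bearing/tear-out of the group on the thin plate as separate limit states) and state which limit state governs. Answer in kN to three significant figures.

Bolt shear: A_b = π·24²/4 = 452.4 mm²; R_n = 469 × 452.4 × 2 × 2 / 1000 = 848.7 kN → 0.75 × 848.7 = 637 kN.
Bearing (1.2 l_c t F_u ≤ 2.4 d t F_u): upper limit = 2.4·24·8·400 / 1000 = 184.3 kN.
  Edge l_c = 35 − 27/2 = 21.5 → r_n = 82.56 kN; interior l_c = 70 − 27 = 43 → r_n = 165.1 kN.
  R_n,bearing = 1·82.56 + 1·165.1 = 247.7 kN → 0.75 × 247.7 = 186 kN.
Bearing governs: 186 kN.

186 kN (bearing governs)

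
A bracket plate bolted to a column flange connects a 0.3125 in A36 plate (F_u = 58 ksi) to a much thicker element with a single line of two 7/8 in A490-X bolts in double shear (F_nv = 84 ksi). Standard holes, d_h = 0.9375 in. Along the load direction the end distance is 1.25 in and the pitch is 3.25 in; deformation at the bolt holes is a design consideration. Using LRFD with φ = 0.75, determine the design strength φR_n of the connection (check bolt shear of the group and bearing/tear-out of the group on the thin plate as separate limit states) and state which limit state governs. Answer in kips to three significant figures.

41.3 kips (bearing governs)

Bolt shear: A_b = π·0.875²/4 = 0.6013 in²; R_n = 84 × 0.6013 × 2 × 2 = 202 kips → 0.75 × 202 = 152 kips.
Bearing (1.2 l_c t F_u ≤ 2.4 d t F_u): upper limit = 2.4·0.875·0.3125·58 = 38.06 kips.
  Edge l_c = 1.25 − 0.9375/2 = 0.7812 → r_n = 16.99 kips; interior l_c = 3.25 − 0.9375 = 2.312 → r_n = 38.06 kips.
  R_n,bearing = 1·16.99 + 1·38.06 = 55.05 kips → 0.75 × 55.05 = 41.3 kips.
Bearing governs: 41.3 kips.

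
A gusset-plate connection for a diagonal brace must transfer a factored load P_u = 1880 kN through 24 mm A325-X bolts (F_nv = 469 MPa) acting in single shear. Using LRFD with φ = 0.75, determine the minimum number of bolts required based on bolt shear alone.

A_b = π·24²/4 = 452.4 mm².
Per-bolt design strength φR_n = 0.75 × 469 × 452.4 × 1 / 1000 = 159.1 kN.
n ≥ 1880 / 159.1 = 11.81 → use 12 bolts.

12 bolts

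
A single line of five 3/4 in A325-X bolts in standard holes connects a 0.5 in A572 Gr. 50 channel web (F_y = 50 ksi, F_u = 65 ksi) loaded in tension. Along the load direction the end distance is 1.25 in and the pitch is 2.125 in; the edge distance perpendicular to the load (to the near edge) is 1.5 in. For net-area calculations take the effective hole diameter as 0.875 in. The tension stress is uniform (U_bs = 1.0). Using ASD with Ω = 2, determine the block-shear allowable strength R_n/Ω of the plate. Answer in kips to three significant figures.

73.9 kips

Shear plane L_v = 1.25 + 4·2.125 = 9.75 in; A_gv = 9.75 × 0.5 = 4.875 in².
A_nv = (9.75 − 4.5·0.875) × 0.5 = 2.906 in².
A_nt = (1.5 − 0.5·0.875) × 0.5 = 0.5312 in².
0.6 F_u A_nv = 113.3 kips; 0.6 F_y A_gv = 146.2 kips → shear rupture governs the shear term.
R_n = 113.3 + 1.0 × 65 × 0.5312 = 147.9 kips.
Allowable strength R_n/Ω = 147.9 / 2 = 73.9 kips.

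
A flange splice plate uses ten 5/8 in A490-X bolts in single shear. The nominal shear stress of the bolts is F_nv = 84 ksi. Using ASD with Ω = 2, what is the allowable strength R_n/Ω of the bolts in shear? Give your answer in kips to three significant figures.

129 kips

A_b = π × 0.625² / 4 = 0.3068 in².
R_n = F_nv · A_b · n · n_s = 84 × 0.3068 × 10 × 1 = 257.7 kips.
Allowable strength R_n/Ω = 257.7 / 2 = 129 kips.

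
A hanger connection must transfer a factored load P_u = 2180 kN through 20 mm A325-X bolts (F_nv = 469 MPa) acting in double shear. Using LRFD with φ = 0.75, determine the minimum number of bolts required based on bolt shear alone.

A_b = π·20²/4 = 314.2 mm².
Per-bolt design strength φR_n = 0.75 × 469 × 314.2 × 2 / 1000 = 221 kN.
n ≥ 2180 / 221 = 9.864 → use 10 bolts.

10 bolts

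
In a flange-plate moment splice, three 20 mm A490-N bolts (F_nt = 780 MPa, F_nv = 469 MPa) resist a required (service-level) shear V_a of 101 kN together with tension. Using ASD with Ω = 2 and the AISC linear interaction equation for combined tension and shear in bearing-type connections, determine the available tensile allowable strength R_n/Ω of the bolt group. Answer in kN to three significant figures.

A_b = π·20²/4 = 314.2 mm²; f_rv = 101 × 1000 / (3 × 314.2) = 107.2 MPa.
F'_nt = 1.3 F_nt − (Ω F_nt / F_nv) f_rv = 1.3·780 − (2·780/469)·107.2 = 657.5 MPa, capped at F_nt → F'_nt = 657.5 MPa.
R_n = F'_nt · A_b · n = 657.5 × 314.2 × 3 / 1000 = 619.7 kN.
Allowable strength R_n/Ω = 619.7 / 2 = 310 kN.

310 kN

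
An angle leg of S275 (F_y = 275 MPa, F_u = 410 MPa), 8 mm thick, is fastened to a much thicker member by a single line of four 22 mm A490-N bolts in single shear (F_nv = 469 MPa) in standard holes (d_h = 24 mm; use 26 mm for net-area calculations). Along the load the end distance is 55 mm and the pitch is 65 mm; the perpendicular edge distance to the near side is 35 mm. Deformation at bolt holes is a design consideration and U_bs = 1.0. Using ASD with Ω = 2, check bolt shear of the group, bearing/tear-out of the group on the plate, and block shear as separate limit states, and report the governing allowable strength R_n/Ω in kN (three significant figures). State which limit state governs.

193 kN (block shear governs)

Bolt shear: A_b = π·22²/4 = 380.1 mm²; R_n = 469 × 380.1 × 4 × 1 / 1000 = 713.1 kN → 713.1 / 2 = 357 kN.
Bearing: edge l_c = 43, r_n = 169.2 kN; interior l_c = 41, r_n = 161.4 kN; R_n = 169.2 + 3·161.4 = 653.4 kN → 327 kN.
Block shear: A_gv = 2000, A_nv = 1272, A_nt = 176 mm²; R_n = min(0.6F_uA_nv, 0.6F_yA_gv) + U_bs·F_u·A_nt = 385.1 kN → 193 kN.
Block shear governs: 193 kN.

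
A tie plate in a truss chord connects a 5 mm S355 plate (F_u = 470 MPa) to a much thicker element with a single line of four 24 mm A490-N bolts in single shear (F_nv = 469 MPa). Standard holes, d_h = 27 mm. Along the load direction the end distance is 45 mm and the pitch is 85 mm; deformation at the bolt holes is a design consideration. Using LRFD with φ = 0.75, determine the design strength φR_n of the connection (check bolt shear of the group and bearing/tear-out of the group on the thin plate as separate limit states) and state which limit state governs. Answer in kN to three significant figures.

Bolt shear: A_b = π·24²/4 = 452.4 mm²; R_n = 469 × 452.4 × 4 × 1 / 1000 = 848.7 kN → 0.75 × 848.7 = 637 kN.
Bearing (1.2 l_c t F_u ≤ 2.4 d t F_u): upper limit = 2.4·24·5·470 / 1000 = 135.4 kN.
  Edge l_c = 45 − 27/2 = 31.5 → r_n = 88.83 kN; interior l_c = 85 − 27 = 58 → r_n = 135.4 kN.
  R_n,bearing = 1·88.83 + 3·135.4 = 494.9 kN → 0.75 × 494.9 = 371 kN.
Bearing governs: 371 kN.

371 kN (bearing governs)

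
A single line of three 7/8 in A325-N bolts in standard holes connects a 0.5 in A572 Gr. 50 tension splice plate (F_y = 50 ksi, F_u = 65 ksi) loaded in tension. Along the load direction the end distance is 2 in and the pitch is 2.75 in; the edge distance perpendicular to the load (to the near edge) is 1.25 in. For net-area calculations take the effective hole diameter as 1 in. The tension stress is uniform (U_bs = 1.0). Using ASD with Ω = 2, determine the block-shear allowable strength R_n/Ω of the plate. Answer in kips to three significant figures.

60.9 kips

Shear plane L_v = 2 + 2·2.75 = 7.5 in; A_gv = 7.5 × 0.5 = 3.75 in².
A_nv = (7.5 − 2.5·1) × 0.5 = 2.5 in².
A_nt = (1.25 − 0.5·1) × 0.5 = 0.375 in².
0.6 F_u A_nv = 97.5 kips; 0.6 F_y A_gv = 112.5 kips → shear rupture governs the shear term.
R_n = 97.5 + 1.0 × 65 × 0.375 = 121.9 kips.
Allowable strength R_n/Ω = 121.9 / 2 = 60.9 kips.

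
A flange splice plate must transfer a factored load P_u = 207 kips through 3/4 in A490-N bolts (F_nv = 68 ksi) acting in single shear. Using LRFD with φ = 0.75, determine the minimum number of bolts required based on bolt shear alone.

A_b = π·0.75²/4 = 0.4418 in².
Per-bolt design strength φR_n = 0.75 × 68 × 0.4418 × 1 = 22.53 kips.
n ≥ 207 / 22.53 = 9.187 → use 10 bolts.

10 bolts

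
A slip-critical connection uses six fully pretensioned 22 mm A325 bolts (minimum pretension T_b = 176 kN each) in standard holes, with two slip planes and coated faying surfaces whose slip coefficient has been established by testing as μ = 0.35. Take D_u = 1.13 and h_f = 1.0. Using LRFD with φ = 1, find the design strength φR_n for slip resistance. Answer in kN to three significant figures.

835 kN

R_n = μ · D_u · h_f · T_b · n_s · n_b = 0.35 × 1.13 × 1.0 × 176 × 2 × 6 = 835.3 kN.
Design strength φR_n = 1 × 835.3 = 835 kN.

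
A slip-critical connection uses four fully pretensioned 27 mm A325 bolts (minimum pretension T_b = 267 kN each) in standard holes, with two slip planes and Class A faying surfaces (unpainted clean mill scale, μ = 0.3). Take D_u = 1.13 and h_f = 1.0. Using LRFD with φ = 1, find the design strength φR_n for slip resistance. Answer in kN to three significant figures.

724 kN

R_n = μ · D_u · h_f · T_b · n_s · n_b = 0.3 × 1.13 × 1.0 × 267 × 2 × 4 = 724.1 kN.
Design strength φR_n = 1 × 724.1 = 724 kN.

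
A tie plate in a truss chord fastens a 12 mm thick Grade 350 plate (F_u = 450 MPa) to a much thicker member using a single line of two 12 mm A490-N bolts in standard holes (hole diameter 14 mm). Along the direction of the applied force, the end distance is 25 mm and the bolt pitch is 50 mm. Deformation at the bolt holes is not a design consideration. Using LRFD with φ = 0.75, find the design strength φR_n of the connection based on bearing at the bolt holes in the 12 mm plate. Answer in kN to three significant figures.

Per bolt r_n = 1.5 l_c t F_u ≤ 3.0 d t F_u; upper limit = 3.0 × 12 × 12 × 450 / 1000 = 194.4 kN.
Edge bolt: l_c = 25 − 14/2 = 18 mm → 1.5 × 18 × 12 × 450 / 1000 = 145.8 → r_n = 145.8 kN.
Interior bolts: l_c = 50 − 14 = 36 mm → 1.5 × 36 × 12 × 450 / 1000 = 291.6 → r_n = 194.4 kN.
R_n = 1 × 145.8 + 1 × 194.4 = 340.2 kN.
Design strength φR_n = 0.75 × 340.2 = 255 kN.

255 kN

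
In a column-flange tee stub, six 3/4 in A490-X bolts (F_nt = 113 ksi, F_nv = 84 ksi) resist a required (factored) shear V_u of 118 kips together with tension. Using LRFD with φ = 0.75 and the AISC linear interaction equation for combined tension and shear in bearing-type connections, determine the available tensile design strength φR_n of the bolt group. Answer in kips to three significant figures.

A_b = π·0.75²/4 = 0.4418 in²; f_rv = 118 / (6 × 0.4418) = 44.52 ksi.
F'_nt = 1.3 F_nt − (F_nt / φF_nv) f_rv = 1.3·113 − (113/(0.75·84))·44.52 = 67.05 ksi, capped at F_nt → F'_nt = 67.05 ksi.
R_n = F'_nt · A_b · n = 67.05 × 0.4418 × 6 = 177.7 kips.
Design strength φR_n = 0.75 × 177.7 = 133 kips.

133 kips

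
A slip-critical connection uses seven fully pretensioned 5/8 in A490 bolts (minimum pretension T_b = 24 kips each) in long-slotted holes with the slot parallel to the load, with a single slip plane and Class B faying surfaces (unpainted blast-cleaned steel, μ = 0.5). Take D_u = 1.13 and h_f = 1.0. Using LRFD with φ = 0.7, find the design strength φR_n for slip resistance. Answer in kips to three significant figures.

R_n = μ · D_u · h_f · T_b · n_s · n_b = 0.5 × 1.13 × 1.0 × 24 × 1 × 7 = 94.92 kips.
Design strength φR_n = 0.7 × 94.92 = 66.4 kips.

66.4 kips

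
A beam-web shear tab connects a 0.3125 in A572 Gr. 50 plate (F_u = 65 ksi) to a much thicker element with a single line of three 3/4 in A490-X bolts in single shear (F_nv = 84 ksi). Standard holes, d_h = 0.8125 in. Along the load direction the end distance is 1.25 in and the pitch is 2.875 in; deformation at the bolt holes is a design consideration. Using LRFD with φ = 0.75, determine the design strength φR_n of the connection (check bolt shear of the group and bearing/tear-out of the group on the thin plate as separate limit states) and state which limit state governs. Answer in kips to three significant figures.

70.3 kips (bearing governs)

Bolt shear: A_b = π·0.75²/4 = 0.4418 in²; R_n = 84 × 0.4418 × 3 × 1 = 111.3 kips → 0.75 × 111.3 = 83.5 kips.
Bearing (1.2 l_c t F_u ≤ 2.4 d t F_u): upper limit = 2.4·0.75·0.3125·65 = 36.56 kips.
  Edge l_c = 1.25 − 0.8125/2 = 0.8438 → r_n = 20.57 kips; interior l_c = 2.875 − 0.8125 = 2.062 → r_n = 36.56 kips.
  R_n,bearing = 1·20.57 + 2·36.56 = 93.69 kips → 0.75 × 93.69 = 70.3 kips.
Bearing governs: 70.3 kips.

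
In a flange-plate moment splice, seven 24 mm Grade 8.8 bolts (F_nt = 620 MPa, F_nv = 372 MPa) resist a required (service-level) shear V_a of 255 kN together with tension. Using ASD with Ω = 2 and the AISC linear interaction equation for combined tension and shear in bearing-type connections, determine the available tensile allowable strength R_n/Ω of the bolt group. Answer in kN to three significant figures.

A_b = π·24²/4 = 452.4 mm²; f_rv = 255 × 1000 / (7 × 452.4) = 80.52 MPa.
F'_nt = 1.3 F_nt − (Ω F_nt / F_nv) f_rv = 1.3·620 − (2·620/372)·80.52 = 537.6 MPa, capped at F_nt → F'_nt = 537.6 MPa.
R_n = F'_nt · A_b · n = 537.6 × 452.4 × 7 / 1000 = 1702 kN.
Allowable strength R_n/Ω = 1702 / 2 = 851 kN.

851 kN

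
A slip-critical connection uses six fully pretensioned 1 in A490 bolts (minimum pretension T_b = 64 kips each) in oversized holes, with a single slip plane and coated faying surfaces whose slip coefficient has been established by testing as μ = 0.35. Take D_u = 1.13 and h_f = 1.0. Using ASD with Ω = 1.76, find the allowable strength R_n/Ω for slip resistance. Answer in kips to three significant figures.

86.3 kips

R_n = μ · D_u · h_f · T_b · n_s · n_b = 0.35 × 1.13 × 1.0 × 64 × 1 × 6 = 151.9 kips.
Allowable strength R_n/Ω = 151.9 / 1.76 = 86.3 kips.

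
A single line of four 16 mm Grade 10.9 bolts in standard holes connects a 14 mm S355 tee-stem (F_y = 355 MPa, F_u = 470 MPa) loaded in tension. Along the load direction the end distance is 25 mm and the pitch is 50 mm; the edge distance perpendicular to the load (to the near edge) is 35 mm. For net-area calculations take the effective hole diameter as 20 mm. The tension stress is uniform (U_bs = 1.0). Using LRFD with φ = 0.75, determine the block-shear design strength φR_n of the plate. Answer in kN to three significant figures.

434 kN

Shear plane L_v = 25 + 3·50 = 175 mm; A_gv = 175 × 14 = 2450 mm².
A_nv = (175 − 3.5·20) × 14 = 1470 mm².
A_nt = (35 − 0.5·20) × 14 = 350 mm².
0.6 F_u A_nv = 414.5 kN; 0.6 F_y A_gv = 521.9 kN → shear rupture governs the shear term.
R_n = 414.5 + 1.0 × 470 × 350 / 1000 = 579 kN.
Design strength φR_n = 0.75 × 579 = 434 kN.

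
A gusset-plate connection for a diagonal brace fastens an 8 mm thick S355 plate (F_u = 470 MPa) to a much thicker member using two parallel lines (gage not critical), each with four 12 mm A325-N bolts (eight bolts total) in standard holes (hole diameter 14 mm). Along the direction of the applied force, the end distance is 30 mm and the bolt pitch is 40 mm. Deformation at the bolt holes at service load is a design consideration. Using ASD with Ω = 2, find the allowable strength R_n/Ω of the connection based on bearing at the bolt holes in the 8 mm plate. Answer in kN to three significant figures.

Per bolt r_n = 1.2 l_c t F_u ≤ 2.4 d t F_u; upper limit = 2.4 × 12 × 8 × 470 / 1000 = 108.3 kN.
Edge bolt: l_c = 30 − 14/2 = 23 mm → 1.2 × 23 × 8 × 470 / 1000 = 103.8 → r_n = 103.8 kN.
Interior bolts: l_c = 40 − 14 = 26 mm → 1.2 × 26 × 8 × 470 / 1000 = 117.3 → r_n = 108.3 kN.
R_n = 2 × 103.8 + 6 × 108.3 = 857.3 kN.
Allowable strength R_n/Ω = 857.3 / 2 = 429 kN.

429 kN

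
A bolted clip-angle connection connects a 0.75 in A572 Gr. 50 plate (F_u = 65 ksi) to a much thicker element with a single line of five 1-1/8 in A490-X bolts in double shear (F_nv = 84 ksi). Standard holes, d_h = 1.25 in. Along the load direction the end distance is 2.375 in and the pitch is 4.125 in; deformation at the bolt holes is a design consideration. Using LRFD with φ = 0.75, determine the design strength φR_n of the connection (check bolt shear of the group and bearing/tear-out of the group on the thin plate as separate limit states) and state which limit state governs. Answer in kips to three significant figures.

Bolt shear: A_b = π·1.125²/4 = 0.994 in²; R_n = 84 × 0.994 × 5 × 2 = 835 kips → 0.75 × 835 = 626 kips.
Bearing (1.2 l_c t F_u ≤ 2.4 d t F_u): upper limit = 2.4·1.125·0.75·65 = 131.6 kips.
  Edge l_c = 2.375 − 1.25/2 = 1.75 → r_n = 102.4 kips; interior l_c = 4.125 − 1.25 = 2.875 → r_n = 131.6 kips.
  R_n,bearing = 1·102.4 + 4·131.6 = 628.9 kips → 0.75 × 628.9 = 472 kips.
Bearing governs: 472 kips.

472 kips (bearing governs)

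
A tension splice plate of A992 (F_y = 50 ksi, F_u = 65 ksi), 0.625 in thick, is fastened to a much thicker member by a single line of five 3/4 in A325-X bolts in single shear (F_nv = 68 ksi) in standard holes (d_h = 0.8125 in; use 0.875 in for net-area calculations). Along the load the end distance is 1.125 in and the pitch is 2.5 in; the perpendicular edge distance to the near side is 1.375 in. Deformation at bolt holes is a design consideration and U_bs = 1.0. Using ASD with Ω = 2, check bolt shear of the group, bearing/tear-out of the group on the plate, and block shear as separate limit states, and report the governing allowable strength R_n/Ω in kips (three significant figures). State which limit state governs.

Bolt shear: A_b = π·0.75²/4 = 0.4418 in²; R_n = 68 × 0.4418 × 5 × 1 = 150.2 kips → 150.2 / 2 = 75.1 kips.
Bearing: edge l_c = 0.7188, r_n = 35.04 kips; interior l_c = 1.688, r_n = 73.12 kips; R_n = 35.04 + 4·73.12 = 327.5 kips → 164 kips.
Block shear: A_gv = 6.953, A_nv = 4.492, A_nt = 0.5859 in²; R_n = min(0.6F_uA_nv, 0.6F_yA_gv) + U_bs·F_u·A_nt = 213.3 kips → 107 kips.
Bolt shear governs: 75.1 kips.

75.1 kips (bolt shear governs)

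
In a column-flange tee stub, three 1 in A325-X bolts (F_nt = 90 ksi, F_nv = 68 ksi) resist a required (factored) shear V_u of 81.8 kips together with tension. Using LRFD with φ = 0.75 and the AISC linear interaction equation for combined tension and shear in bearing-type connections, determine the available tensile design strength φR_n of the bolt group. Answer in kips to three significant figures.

98.5 kips

A_b = π·1²/4 = 0.7854 in²; f_rv = 81.8 / (3 × 0.7854) = 34.72 ksi.
F'_nt = 1.3 F_nt − (F_nt / φF_nv) f_rv = 1.3·90 − (90/(0.75·68))·34.72 = 55.73 ksi, capped at F_nt → F'_nt = 55.73 ksi.
R_n = F'_nt · A_b · n = 55.73 × 0.7854 × 3 = 131.3 kips.
Design strength φR_n = 0.75 × 131.3 = 98.5 kips.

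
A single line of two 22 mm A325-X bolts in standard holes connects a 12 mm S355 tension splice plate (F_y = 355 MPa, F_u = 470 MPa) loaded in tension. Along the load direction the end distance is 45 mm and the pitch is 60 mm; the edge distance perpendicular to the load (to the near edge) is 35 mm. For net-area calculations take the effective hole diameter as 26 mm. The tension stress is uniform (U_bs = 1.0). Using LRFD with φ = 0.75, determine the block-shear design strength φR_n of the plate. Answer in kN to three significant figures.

261 kN

Shear plane L_v = 45 + 1·60 = 105 mm; A_gv = 105 × 12 = 1260 mm².
A_nv = (105 − 1.5·26) × 12 = 792 mm².
A_nt = (35 − 0.5·26) × 12 = 264 mm².
0.6 F_u A_nv = 223.3 kN; 0.6 F_y A_gv = 268.4 kN → shear rupture governs the shear term.
R_n = 223.3 + 1.0 × 470 × 264 / 1000 = 347.4 kN.
Design strength φR_n = 0.75 × 347.4 = 261 kN.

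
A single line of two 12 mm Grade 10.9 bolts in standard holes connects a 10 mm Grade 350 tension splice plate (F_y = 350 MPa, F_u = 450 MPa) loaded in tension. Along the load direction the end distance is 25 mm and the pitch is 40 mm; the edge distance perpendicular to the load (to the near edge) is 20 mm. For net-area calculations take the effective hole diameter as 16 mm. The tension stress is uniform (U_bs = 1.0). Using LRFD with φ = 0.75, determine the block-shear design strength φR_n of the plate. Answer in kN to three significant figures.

Shear plane L_v = 25 + 1·40 = 65 mm; A_gv = 65 × 10 = 650 mm².
A_nv = (65 − 1.5·16) × 10 = 410 mm².
A_nt = (20 − 0.5·16) × 10 = 120 mm².
0.6 F_u A_nv = 110.7 kN; 0.6 F_y A_gv = 136.5 kN → shear rupture governs the shear term.
R_n = 110.7 + 1.0 × 450 × 120 / 1000 = 164.7 kN.
Design strength φR_n = 0.75 × 164.7 = 124 kN.

124 kN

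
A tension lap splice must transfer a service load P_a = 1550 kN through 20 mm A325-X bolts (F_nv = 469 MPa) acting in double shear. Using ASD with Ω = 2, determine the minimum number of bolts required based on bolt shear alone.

A_b = π·20²/4 = 314.2 mm².
Per-bolt allowable strength R_n/Ω = 469 × 314.2 × 2 / 1000 / 2 = 147.3 kN.
n ≥ 1550 / 147.3 = 10.52 → use 11 bolts.

11 bolts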